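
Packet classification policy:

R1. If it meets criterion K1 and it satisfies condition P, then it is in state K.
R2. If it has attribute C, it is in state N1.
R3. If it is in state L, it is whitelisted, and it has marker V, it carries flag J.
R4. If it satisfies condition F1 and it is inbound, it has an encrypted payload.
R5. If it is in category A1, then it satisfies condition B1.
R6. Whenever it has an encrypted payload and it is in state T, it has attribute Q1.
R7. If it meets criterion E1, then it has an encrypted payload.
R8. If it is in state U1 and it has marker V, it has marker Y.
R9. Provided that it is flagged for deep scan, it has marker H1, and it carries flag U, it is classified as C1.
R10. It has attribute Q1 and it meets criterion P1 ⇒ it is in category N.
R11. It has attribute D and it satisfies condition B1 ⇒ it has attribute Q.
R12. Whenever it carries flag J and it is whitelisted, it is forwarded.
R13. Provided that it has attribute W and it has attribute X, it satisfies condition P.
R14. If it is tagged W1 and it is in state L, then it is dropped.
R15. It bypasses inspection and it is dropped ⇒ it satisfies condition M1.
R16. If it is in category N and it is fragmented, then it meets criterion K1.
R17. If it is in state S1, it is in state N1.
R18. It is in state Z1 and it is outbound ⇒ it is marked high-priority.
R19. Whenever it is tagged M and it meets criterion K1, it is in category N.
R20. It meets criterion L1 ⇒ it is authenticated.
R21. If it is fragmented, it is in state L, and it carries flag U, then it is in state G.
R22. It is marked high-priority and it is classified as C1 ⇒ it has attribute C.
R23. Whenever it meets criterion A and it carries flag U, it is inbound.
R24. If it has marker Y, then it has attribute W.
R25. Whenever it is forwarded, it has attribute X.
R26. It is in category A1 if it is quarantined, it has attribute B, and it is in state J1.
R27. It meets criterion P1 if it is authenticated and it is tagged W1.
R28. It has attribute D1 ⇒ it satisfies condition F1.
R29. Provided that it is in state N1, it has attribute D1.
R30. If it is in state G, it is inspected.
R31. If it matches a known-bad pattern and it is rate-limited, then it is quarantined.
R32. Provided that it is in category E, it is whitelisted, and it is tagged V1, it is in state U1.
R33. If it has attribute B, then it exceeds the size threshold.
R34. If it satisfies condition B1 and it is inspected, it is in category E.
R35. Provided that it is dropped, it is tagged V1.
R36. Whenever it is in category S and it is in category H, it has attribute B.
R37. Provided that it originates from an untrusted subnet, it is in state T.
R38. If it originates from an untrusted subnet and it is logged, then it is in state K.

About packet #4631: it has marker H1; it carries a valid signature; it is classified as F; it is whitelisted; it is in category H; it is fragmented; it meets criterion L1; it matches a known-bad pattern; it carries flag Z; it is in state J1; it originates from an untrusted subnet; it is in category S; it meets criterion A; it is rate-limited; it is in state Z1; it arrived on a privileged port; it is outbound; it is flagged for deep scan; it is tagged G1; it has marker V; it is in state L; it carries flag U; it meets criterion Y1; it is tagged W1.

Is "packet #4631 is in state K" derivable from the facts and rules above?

By R3 (it is in state L, it is whitelisted, it has marker V): it carries flag J.
By R9 (it is flagged for deep scan, it has marker H1, it carries flag U): it is classified as C1.
By R12 (it carries flag J, it is whitelisted): it is forwarded.
By R14 (it is tagged W1, it is in state L): it is dropped.
By R18 (it is in state Z1, it is outbound): it is marked high-priority.
By R20 (it meets criterion L1): it is authenticated.
By R21 (it is fragmented, it is in state L, it carries flag U): it is in state G.
By R22 (it is marked high-priority, it is classified as C1): it has attribute C.
By R23 (it meets criterion A, it carries flag U): it is inbound.
By R25 (it is forwarded): it has attribute X.
By R27 (it is authenticated, it is tagged W1): it meets criterion P1.
By R30 (it is in state G): it is inspected.
By R31 (it matches a known-bad pattern, it is rate-limited): it is quarantined.
By R35 (it is dropped): it is tagged V1.
By R36 (it is in category S, it is in category H): it has attribute B.
By R37 (it originates from an untrusted subnet): it is in state T.
By R2 (it has attribute C): it is in state N1.
By R26 (it is quarantined, it has attribute B, it is in state J1): it is in category A1.
By R29 (it is in state N1): it has attribute D1.
By R5 (it is in category A1): it satisfies condition B1.
By R28 (it has attribute D1): it satisfies condition F1.
By R34 (it satisfies condition B1, it is inspected): it is in category E.
By R4 (it satisfies condition F1, it is inbound): it has an encrypted payload.
By R6 (it has an encrypted payload, it is in state T): it has attribute Q1.
By R10 (it has attribute Q1, it meets criterion P1): it is in category N.
By R16 (it is in category N, it is fragmented): it meets criterion K1.
By R32 (it is in category E, it is whitelisted, it is tagged V1): it is in state U1.
By R8 (it is in state U1, it has marker V): it has marker Y.
By R24 (it has marker Y): it has attribute W.
By R13 (it has attribute W, it has attribute X): it satisfies condition P.
By R1 (it meets criterion K1, it satisfies condition P): it is in state K.

Yes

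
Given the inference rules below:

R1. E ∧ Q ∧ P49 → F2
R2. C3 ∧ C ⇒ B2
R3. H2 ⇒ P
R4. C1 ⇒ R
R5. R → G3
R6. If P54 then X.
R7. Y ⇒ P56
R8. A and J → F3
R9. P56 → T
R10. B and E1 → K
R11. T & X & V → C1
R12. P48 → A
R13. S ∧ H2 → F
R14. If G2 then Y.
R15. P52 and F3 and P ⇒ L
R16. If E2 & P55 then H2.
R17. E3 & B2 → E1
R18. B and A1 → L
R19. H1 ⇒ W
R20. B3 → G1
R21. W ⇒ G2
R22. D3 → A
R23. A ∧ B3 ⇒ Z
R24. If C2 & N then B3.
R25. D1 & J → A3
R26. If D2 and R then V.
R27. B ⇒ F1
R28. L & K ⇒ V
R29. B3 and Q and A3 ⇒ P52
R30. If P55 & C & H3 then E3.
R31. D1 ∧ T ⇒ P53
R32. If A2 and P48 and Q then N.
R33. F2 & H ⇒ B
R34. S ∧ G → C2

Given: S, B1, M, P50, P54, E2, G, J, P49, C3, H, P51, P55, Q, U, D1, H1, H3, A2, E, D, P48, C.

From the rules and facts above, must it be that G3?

F2  (by R1: E, Q, P49)
B2  (by R2: C3, C)
X  (by R6: P54)
A  (by R12: P48)
H2  (by R16: E2, P55)
W  (by R19: H1)
G2  (by R21: W)
A3  (by R25: D1, J)
E3  (by R30: P55, C, H3)
N  (by R32: A2, P48, Q)
B  (by R33: F2, H)
C2  (by R34: S, G)
P  (by R3: H2)
F3  (by R8: A, J)
Y  (by R14: G2)
E1  (by R17: E3, B2)
B3  (by R24: C2, N)
P52  (by R29: B3, Q, A3)
P56  (by R7: Y)
T  (by R9: P56)
K  (by R10: B, E1)
L  (by R15: P52, F3, P)
V  (by R28: L, K)
C1  (by R11: T, X, V)
R  (by R4: C1)
G3  (by R5: R)

Yes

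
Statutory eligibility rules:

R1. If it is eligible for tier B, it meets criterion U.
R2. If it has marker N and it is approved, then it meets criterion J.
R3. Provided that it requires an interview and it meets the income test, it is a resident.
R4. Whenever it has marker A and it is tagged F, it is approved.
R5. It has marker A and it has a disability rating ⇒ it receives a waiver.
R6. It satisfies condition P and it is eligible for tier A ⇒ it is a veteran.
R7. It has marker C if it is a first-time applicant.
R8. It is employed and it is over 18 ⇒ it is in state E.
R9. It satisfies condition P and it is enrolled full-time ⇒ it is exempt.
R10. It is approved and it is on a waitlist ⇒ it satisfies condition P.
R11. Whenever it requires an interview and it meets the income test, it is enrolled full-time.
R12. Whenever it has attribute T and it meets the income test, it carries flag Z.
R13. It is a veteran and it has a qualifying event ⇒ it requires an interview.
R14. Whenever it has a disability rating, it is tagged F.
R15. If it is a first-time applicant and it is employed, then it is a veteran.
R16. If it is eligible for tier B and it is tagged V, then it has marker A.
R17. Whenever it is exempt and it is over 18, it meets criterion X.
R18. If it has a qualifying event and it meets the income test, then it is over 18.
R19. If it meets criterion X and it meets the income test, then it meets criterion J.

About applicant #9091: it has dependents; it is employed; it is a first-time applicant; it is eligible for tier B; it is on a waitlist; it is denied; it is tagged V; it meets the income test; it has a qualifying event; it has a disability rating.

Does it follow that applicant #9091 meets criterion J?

By R14 (it has a disability rating): it is tagged F.
By R15 (it is a first-time applicant, it is employed): it is a veteran.
By R16 (it is eligible for tier B, it is tagged V): it has marker A.
By R18 (it has a qualifying event, it meets the income test): it is over 18.
By R4 (it has marker A, it is tagged F): it is approved.
By R10 (it is approved, it is on a waitlist): it satisfies condition P.
By R13 (it is a veteran, it has a qualifying event): it requires an interview.
By R11 (it requires an interview, it meets the income test): it is enrolled full-time.
By R9 (it satisfies condition P, it is enrolled full-time): it is exempt.
By R17 (it is exempt, it is over 18): it meets criterion X.
By R19 (it meets criterion X, it meets the income test): it meets criterion J.

Yes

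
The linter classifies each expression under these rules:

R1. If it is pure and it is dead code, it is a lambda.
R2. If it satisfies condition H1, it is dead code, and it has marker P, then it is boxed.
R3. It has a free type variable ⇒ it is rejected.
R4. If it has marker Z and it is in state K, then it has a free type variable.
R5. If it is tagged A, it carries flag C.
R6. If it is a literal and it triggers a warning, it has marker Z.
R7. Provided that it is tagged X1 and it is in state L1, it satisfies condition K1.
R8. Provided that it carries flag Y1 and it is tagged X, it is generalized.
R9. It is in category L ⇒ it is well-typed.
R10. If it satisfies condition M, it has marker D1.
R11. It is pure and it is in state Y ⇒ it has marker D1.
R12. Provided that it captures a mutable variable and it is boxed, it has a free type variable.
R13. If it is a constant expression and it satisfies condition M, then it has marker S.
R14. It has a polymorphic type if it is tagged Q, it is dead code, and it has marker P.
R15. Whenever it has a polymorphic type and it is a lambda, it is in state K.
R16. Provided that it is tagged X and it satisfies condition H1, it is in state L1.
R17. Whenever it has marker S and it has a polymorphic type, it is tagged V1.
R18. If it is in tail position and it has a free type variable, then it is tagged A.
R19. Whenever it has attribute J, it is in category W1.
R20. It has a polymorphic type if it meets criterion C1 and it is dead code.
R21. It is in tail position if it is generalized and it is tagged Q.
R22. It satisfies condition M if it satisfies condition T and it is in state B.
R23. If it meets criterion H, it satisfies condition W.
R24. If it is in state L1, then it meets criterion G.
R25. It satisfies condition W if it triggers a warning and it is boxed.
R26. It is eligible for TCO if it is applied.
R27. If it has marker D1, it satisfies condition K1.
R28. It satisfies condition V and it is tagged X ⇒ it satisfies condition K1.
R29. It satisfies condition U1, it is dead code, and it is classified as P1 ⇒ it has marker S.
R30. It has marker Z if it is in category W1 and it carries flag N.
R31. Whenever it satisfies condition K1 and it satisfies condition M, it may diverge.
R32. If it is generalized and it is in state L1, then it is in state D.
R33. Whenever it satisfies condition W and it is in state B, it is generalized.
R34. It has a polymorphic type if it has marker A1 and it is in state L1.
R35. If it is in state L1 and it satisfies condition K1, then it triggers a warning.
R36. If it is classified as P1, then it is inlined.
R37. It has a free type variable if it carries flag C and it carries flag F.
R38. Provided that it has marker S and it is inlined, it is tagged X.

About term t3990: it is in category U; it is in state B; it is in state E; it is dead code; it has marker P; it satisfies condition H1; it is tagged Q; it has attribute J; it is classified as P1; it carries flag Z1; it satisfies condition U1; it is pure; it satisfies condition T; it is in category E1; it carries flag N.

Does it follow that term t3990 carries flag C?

By R1 (it is pure, it is dead code): it is a lambda.
By R2 (it satisfies condition H1, it is dead code, it has marker P): it is boxed.
By R14 (it is tagged Q, it is dead code, it has marker P): it has a polymorphic type.
By R15 (it has a polymorphic type, it is a lambda): it is in state K.
By R19 (it has attribute J): it is in category W1.
By R22 (it satisfies condition T, it is in state B): it satisfies condition M.
By R29 (it satisfies condition U1, it is dead code, it is classified as P1): it has marker S.
By R30 (it is in category W1, it carries flag N): it has marker Z.
By R36 (it is classified as P1): it is inlined.
By R38 (it has marker S, it is inlined): it is tagged X.
By R4 (it has marker Z, it is in state K): it has a free type variable.
By R10 (it satisfies condition M): it has marker D1.
By R16 (it is tagged X, it satisfies condition H1): it is in state L1.
By R27 (it has marker D1): it satisfies condition K1.
By R35 (it is in state L1, it satisfies condition K1): it triggers a warning.
By R25 (it triggers a warning, it is boxed): it satisfies condition W.
By R33 (it satisfies condition W, it is in state B): it is generalized.
By R21 (it is generalized, it is tagged Q): it is in tail position.
By R18 (it is in tail position, it has a free type variable): it is tagged A.
By R5 (it is tagged A): it carries flag C.

Yes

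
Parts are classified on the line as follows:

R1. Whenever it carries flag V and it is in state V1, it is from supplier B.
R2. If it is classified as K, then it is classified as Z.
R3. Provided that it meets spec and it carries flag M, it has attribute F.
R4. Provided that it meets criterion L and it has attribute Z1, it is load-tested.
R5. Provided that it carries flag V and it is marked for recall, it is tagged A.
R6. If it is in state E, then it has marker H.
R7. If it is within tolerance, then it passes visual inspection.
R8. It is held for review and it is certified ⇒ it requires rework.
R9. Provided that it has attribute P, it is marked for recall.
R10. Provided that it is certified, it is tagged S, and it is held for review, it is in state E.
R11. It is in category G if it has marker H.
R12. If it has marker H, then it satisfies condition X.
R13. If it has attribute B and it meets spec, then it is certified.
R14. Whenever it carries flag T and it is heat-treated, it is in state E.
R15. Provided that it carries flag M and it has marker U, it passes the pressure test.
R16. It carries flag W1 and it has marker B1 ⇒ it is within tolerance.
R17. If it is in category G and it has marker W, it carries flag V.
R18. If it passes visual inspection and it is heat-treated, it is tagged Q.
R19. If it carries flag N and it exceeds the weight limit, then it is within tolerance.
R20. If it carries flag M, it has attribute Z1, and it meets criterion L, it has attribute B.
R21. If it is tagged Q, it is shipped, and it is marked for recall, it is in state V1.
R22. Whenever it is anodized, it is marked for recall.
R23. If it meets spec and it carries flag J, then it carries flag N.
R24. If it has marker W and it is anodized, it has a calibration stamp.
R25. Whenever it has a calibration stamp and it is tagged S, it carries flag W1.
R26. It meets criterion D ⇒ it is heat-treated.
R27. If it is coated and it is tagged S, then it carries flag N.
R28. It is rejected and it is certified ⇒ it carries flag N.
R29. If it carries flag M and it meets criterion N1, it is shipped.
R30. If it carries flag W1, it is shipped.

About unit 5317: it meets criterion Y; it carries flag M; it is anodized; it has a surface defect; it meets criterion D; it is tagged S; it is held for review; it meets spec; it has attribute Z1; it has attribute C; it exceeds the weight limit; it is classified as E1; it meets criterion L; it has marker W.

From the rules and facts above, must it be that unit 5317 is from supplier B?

Forward chaining from the given facts derives: has attribute F, is load-tested, has attribute B, is marked for recall, has a calibration stamp, carries flag W1, is heat-treated, is shipped, is certified, requires rework, is in state E, has marker H, is in category G, satisfies condition X, carries flag V, is tagged A.
The only rule concluding "it is from supplier B" is R1, which needs "it is in state V1"; that is never established.

No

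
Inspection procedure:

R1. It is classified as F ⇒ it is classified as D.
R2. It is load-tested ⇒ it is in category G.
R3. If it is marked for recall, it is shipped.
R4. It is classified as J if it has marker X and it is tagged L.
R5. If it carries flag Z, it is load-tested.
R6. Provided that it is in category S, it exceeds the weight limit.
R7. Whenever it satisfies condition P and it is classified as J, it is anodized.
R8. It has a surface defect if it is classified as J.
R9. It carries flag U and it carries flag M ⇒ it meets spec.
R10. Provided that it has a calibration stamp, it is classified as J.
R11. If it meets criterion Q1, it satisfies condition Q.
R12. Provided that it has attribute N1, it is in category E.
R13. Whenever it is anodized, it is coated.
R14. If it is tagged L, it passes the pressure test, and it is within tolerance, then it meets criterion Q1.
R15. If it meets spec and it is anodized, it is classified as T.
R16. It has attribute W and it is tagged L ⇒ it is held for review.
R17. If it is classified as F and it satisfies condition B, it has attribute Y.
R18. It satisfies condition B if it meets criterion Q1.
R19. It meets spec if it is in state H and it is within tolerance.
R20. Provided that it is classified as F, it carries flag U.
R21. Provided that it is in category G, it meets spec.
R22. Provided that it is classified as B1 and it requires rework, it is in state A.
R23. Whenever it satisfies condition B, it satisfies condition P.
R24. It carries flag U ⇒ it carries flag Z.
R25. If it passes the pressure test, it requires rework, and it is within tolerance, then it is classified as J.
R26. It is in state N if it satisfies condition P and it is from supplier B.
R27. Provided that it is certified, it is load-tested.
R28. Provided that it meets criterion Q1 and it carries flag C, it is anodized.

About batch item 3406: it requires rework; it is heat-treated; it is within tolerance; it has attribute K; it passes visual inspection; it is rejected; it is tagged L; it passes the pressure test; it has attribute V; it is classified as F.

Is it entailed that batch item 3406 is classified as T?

Yes

By R14 (it is tagged L, it passes the pressure test, it is within tolerance): it meets criterion Q1.
By R18 (it meets criterion Q1): it satisfies condition B.
By R20 (it is classified as F): it carries flag U.
By R23 (it satisfies condition B): it satisfies condition P.
By R24 (it carries flag U): it carries flag Z.
By R25 (it passes the pressure test, it requires rework, it is within tolerance): it is classified as J.
By R5 (it carries flag Z): it is load-tested.
By R7 (it satisfies condition P, it is classified as J): it is anodized.
By R2 (it is load-tested): it is in category G.
By R21 (it is in category G): it meets spec.
By R15 (it meets spec, it is anodized): it is classified as T.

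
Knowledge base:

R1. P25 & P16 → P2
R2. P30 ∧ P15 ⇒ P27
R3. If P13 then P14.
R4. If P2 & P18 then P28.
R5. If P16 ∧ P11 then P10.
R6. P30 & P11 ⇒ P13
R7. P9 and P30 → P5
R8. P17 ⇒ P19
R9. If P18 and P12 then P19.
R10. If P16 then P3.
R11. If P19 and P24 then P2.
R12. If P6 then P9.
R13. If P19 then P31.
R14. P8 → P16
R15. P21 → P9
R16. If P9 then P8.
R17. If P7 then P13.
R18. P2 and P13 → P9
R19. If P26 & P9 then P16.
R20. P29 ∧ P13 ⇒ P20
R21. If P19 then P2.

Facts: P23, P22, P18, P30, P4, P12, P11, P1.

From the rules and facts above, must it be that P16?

Yes

P13  (by R6: P30, P11)
P19  (by R9: P18, P12)
P2  (by R21: P19)
P9  (by R18: P2, P13)
P8  (by R16: P9)
P16  (by R14: P8)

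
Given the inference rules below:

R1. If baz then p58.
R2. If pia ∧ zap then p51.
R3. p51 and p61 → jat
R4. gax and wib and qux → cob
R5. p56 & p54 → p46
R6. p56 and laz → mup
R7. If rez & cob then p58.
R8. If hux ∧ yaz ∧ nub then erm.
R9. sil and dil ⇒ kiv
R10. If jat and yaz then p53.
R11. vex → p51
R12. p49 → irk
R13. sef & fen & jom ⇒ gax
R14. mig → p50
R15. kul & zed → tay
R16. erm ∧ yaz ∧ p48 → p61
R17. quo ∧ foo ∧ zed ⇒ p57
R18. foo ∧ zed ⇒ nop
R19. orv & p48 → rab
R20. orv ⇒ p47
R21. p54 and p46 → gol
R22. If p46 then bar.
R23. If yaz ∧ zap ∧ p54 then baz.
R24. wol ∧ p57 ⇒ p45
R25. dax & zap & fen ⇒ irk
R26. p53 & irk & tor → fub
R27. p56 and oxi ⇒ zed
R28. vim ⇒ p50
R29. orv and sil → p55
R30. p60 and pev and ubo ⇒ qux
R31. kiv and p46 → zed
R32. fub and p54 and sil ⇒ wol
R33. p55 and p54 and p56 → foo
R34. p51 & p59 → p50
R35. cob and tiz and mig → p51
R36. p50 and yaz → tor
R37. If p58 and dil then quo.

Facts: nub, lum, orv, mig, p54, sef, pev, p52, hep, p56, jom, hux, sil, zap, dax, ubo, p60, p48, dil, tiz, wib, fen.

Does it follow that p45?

No

Forward chaining from the given facts derives: p46, kiv, gax, p50, rab, p47, gol, bar, irk, p55, qux, zed, foo, cob, nop, p51.
The only rule concluding p45 is R24, which needs wol; that is never established.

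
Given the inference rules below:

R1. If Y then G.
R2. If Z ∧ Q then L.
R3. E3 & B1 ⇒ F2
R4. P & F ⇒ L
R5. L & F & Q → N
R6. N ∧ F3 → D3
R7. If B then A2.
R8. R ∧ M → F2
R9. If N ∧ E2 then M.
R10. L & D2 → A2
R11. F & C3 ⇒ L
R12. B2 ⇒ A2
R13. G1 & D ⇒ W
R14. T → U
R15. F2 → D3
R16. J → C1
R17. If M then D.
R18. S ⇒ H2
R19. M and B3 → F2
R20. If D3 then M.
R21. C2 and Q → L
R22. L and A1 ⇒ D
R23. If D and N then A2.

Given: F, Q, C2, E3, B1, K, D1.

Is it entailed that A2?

F2  (by R3: E3, B1)
D3  (by R15: F2)
M  (by R20: D3)
L  (by R21: C2, Q)
N  (by R5: L, F, Q)
D  (by R17: M)
A2  (by R23: D, N)

Yes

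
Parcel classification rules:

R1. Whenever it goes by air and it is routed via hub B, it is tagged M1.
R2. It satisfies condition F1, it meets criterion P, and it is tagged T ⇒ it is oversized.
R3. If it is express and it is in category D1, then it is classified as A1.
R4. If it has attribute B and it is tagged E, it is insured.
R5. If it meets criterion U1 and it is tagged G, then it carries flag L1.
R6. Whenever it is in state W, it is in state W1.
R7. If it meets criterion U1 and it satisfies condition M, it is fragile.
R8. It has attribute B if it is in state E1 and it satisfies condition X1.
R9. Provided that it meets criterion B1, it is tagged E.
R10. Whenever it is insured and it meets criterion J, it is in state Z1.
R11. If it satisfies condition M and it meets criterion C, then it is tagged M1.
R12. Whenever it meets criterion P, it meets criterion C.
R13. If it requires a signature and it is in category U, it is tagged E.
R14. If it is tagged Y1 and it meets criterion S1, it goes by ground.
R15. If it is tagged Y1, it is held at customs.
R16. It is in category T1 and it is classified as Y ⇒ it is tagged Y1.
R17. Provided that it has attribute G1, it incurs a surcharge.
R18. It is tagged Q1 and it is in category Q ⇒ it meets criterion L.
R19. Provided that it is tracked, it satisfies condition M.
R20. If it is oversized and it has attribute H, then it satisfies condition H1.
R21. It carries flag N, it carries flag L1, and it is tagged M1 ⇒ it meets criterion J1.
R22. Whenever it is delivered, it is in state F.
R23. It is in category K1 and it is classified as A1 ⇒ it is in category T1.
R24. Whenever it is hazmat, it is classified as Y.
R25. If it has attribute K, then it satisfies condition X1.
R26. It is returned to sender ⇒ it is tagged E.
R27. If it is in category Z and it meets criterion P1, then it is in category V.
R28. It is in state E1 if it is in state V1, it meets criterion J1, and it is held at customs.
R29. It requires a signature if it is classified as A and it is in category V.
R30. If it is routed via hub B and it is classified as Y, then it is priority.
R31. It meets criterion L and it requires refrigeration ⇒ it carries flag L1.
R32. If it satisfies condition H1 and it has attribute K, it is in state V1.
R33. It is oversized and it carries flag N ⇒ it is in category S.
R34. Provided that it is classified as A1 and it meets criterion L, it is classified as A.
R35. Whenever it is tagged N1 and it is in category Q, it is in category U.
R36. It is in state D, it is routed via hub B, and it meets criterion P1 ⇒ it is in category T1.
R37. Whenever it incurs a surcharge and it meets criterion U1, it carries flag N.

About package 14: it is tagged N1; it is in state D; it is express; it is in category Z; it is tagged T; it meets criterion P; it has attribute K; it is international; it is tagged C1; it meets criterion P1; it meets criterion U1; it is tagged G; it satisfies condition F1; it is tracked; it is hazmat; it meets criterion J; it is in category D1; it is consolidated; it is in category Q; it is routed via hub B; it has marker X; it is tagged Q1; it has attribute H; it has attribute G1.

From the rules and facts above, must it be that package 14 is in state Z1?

By R2 (it satisfies condition F1, it meets criterion P, it is tagged T): it is oversized.
By R3 (it is express, it is in category D1): it is classified as A1.
By R5 (it meets criterion U1, it is tagged G): it carries flag L1.
By R12 (it meets criterion P): it meets criterion C.
By R17 (it has attribute G1): it incurs a surcharge.
By R18 (it is tagged Q1, it is in category Q): it meets criterion L.
By R19 (it is tracked): it satisfies condition M.
By R20 (it is oversized, it has attribute H): it satisfies condition H1.
By R24 (it is hazmat): it is classified as Y.
By R25 (it has attribute K): it satisfies condition X1.
By R27 (it is in category Z, it meets criterion P1): it is in category V.
By R32 (it satisfies condition H1, it has attribute K): it is in state V1.
By R34 (it is classified as A1, it meets criterion L): it is classified as A.
By R35 (it is tagged N1, it is in category Q): it is in category U.
By R36 (it is in state D, it is routed via hub B, it meets criterion P1): it is in category T1.
By R37 (it incurs a surcharge, it meets criterion U1): it carries flag N.
By R11 (it satisfies condition M, it meets criterion C): it is tagged M1.
By R16 (it is in category T1, it is classified as Y): it is tagged Y1.
By R21 (it carries flag N, it carries flag L1, it is tagged M1): it meets criterion J1.
By R29 (it is classified as A, it is in category V): it requires a signature.
By R13 (it requires a signature, it is in category U): it is tagged E.
By R15 (it is tagged Y1): it is held at customs.
By R28 (it is in state V1, it meets criterion J1, it is held at customs): it is in state E1.
By R8 (it is in state E1, it satisfies condition X1): it has attribute B.
By R4 (it has attribute B, it is tagged E): it is insured.
By R10 (it is insured, it meets criterion J): it is in state Z1.

Yes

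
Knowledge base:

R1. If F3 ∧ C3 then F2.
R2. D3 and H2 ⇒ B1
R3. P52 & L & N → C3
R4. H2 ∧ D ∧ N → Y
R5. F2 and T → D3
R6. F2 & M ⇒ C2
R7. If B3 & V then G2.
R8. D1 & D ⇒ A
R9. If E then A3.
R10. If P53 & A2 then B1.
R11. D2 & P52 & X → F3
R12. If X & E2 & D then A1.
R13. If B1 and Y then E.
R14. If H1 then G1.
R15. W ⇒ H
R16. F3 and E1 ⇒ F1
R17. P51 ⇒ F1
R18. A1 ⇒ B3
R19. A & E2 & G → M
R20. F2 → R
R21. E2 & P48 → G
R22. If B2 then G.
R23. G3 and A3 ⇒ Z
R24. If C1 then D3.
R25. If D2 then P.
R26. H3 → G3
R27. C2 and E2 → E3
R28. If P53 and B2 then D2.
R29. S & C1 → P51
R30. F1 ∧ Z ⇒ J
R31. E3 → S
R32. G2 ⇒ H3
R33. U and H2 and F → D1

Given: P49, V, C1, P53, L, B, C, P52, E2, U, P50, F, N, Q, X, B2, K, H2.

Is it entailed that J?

Forward chaining from the given facts derives: C3, G, D3, D2, D1, B1, F3, P, F2, R.
The only rule concluding J is R30, which needs F1; that is never established.

No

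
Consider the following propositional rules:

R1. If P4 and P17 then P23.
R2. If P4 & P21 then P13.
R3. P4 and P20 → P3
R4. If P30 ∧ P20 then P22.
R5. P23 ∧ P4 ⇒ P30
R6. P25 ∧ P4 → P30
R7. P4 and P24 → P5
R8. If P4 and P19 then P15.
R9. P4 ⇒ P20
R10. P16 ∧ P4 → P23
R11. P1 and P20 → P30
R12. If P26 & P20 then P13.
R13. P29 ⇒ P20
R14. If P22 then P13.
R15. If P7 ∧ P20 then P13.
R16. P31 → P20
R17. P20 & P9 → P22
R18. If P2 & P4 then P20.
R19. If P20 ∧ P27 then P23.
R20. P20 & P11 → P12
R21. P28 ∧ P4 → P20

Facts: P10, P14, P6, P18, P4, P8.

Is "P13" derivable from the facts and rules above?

Forward chaining from the given facts derives: P20, P3.
Rules concluding P13: R2 needs P21; R12 needs P26; R14 needs P22; R15 needs P7 — none of these are established.

No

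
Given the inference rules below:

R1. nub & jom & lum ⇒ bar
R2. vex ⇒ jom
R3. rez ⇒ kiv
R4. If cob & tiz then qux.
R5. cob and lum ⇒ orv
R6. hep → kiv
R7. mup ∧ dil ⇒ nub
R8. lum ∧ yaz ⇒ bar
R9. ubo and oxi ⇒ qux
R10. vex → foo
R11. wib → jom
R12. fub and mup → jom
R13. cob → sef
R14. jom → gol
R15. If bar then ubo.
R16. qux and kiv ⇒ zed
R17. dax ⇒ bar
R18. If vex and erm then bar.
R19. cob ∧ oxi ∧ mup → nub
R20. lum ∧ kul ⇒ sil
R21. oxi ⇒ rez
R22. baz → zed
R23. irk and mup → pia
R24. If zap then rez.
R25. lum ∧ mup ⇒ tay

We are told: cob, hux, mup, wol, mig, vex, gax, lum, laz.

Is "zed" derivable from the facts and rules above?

No

Forward chaining from the given facts derives: jom, orv, foo, sef, gol, tay.
Rules concluding zed: R16 needs qux; R22 needs baz — none of these are established.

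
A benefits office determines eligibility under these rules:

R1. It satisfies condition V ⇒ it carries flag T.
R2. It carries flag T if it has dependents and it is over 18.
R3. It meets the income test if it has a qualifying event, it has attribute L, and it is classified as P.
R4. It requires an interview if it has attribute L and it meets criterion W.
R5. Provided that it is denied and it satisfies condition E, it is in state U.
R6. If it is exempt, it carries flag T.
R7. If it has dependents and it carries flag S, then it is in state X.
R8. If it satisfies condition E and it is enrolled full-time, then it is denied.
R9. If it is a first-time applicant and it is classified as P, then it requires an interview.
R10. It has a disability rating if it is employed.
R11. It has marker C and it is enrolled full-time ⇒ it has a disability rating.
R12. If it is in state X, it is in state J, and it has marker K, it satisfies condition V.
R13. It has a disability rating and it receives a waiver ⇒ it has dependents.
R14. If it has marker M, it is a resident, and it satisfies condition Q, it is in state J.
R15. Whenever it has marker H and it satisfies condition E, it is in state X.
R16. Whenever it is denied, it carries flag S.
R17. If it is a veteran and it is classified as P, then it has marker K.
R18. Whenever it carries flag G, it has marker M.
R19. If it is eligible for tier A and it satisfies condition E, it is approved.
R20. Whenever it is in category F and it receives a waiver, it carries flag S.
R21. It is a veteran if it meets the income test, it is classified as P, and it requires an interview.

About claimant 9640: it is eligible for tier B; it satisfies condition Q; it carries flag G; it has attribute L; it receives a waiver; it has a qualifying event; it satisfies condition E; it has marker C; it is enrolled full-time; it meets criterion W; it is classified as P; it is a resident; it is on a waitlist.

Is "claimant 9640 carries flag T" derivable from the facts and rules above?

Yes

By R3 (it has a qualifying event, it has attribute L, it is classified as P): it meets the income test.
By R4 (it has attribute L, it meets criterion W): it requires an interview.
By R8 (it satisfies condition E, it is enrolled full-time): it is denied.
By R11 (it has marker C, it is enrolled full-time): it has a disability rating.
By R13 (it has a disability rating, it receives a waiver): it has dependents.
By R16 (it is denied): it carries flag S.
By R18 (it carries flag G): it has marker M.
By R21 (it meets the income test, it is classified as P, it requires an interview): it is a veteran.
By R7 (it has dependents, it carries flag S): it is in state X.
By R14 (it has marker M, it is a resident, it satisfies condition Q): it is in state J.
By R17 (it is a veteran, it is classified as P): it has marker K.
By R12 (it is in state X, it is in state J, it has marker K): it satisfies condition V.
By R1 (it satisfies condition V): it carries flag T.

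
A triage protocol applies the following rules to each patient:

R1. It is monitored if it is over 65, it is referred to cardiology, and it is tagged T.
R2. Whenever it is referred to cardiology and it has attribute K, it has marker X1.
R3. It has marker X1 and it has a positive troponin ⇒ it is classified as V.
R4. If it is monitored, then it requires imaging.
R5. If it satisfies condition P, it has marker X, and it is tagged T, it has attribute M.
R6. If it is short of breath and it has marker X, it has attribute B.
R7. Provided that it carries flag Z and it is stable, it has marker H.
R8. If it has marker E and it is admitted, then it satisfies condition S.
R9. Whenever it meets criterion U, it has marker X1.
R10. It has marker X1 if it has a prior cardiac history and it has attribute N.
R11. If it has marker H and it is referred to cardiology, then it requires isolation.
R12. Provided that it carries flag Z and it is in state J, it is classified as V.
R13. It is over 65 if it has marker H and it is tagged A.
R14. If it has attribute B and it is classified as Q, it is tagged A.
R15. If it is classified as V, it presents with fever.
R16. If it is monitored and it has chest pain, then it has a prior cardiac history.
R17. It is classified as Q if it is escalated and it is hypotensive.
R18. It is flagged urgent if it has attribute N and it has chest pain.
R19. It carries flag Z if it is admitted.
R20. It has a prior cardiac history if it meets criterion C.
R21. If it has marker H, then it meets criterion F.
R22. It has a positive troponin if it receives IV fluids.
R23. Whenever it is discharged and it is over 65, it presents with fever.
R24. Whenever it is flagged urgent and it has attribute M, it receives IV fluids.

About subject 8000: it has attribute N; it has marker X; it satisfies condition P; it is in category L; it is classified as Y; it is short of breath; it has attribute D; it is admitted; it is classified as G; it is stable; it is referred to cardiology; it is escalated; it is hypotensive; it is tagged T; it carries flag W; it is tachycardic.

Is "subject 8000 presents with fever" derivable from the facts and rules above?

Forward chaining from the given facts derives: has attribute M, has attribute B, is classified as Q, carries flag Z, has marker H, requires isolation, is tagged A, meets criterion F, is over 65, is monitored, requires imaging.
Rules concluding "it presents with fever": R15 needs "it is classified as V"; R23 needs "it is discharged" — none of these are established.

No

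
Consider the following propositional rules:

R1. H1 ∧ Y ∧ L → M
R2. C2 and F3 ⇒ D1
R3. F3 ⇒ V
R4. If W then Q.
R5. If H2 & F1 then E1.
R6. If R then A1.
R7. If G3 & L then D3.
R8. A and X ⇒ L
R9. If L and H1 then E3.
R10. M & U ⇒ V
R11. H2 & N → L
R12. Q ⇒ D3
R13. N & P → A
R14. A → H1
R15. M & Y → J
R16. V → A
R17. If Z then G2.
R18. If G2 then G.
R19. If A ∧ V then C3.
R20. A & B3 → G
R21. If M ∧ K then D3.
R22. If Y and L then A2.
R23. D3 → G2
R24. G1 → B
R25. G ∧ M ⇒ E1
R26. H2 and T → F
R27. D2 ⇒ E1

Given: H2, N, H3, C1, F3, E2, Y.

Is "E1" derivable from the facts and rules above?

Forward chaining from the given facts derives: V, L, A, C3, A2, H1, M, E3, J.
Rules concluding E1: R5 needs F1; R25 needs G; R27 needs D2 — none of these are established.

No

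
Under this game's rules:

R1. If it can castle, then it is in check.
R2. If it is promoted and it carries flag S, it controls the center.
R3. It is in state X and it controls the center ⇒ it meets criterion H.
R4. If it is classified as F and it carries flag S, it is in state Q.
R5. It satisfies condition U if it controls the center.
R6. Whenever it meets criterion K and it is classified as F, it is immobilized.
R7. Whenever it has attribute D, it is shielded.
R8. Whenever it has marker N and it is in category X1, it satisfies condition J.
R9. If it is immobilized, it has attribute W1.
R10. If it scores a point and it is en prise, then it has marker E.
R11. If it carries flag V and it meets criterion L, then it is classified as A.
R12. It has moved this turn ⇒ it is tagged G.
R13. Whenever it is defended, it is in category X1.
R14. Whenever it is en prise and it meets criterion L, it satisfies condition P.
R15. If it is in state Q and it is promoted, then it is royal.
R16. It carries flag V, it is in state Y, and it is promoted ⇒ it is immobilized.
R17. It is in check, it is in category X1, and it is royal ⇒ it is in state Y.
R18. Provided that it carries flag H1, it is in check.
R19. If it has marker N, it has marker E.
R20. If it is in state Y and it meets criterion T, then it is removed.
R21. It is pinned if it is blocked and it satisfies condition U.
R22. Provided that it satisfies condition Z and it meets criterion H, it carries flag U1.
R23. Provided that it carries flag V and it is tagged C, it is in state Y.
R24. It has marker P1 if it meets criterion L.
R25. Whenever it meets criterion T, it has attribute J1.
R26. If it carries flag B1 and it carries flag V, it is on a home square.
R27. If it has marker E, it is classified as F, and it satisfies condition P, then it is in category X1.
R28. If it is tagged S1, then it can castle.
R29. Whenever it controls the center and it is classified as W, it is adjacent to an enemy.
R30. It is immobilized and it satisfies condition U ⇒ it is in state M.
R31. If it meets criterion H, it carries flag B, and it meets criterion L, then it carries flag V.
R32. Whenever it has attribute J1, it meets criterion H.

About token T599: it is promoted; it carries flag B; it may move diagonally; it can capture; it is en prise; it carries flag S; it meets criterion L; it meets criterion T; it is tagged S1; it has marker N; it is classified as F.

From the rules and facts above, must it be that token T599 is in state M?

Yes

By R2 (it is promoted, it carries flag S): it controls the center.
By R4 (it is classified as F, it carries flag S): it is in state Q.
By R5 (it controls the center): it satisfies condition U.
By R14 (it is en prise, it meets criterion L): it satisfies condition P.
By R15 (it is in state Q, it is promoted): it is royal.
By R19 (it has marker N): it has marker E.
By R25 (it meets criterion T): it has attribute J1.
By R27 (it has marker E, it is classified as F, it satisfies condition P): it is in category X1.
By R28 (it is tagged S1): it can castle.
By R32 (it has attribute J1): it meets criterion H.
By R1 (it can castle): it is in check.
By R17 (it is in check, it is in category X1, it is royal): it is in state Y.
By R31 (it meets criterion H, it carries flag B, it meets criterion L): it carries flag V.
By R16 (it carries flag V, it is in state Y, it is promoted): it is immobilized.
By R30 (it is immobilized, it satisfies condition U): it is in state M.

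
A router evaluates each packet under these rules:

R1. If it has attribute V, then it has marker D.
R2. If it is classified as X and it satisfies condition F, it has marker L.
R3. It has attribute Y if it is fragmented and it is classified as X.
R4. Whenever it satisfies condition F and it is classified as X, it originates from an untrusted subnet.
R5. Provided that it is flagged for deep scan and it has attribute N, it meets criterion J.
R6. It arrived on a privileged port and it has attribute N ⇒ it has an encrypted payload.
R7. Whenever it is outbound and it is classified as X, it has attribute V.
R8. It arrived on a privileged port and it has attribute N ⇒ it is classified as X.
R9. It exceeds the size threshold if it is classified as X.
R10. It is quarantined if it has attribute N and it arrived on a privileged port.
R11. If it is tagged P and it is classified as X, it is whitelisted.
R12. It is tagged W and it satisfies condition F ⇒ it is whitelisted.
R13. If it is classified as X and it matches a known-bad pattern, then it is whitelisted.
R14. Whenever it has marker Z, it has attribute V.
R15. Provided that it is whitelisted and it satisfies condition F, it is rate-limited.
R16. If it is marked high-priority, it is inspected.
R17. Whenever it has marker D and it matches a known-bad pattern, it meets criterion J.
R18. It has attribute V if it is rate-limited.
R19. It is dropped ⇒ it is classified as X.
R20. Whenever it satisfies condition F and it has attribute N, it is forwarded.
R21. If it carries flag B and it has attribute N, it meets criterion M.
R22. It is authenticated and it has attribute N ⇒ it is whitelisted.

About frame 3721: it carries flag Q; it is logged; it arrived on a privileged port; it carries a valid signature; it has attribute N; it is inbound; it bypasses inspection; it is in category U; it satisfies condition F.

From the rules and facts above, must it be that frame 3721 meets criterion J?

Forward chaining from the given facts derives: has an encrypted payload, is classified as X, exceeds the size threshold, is quarantined, is forwarded, has marker L, originates from an untrusted subnet.
Rules concluding "it meets criterion J": R5 needs "it is flagged for deep scan"; R17 needs "it has marker D" — none of these are established.

No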